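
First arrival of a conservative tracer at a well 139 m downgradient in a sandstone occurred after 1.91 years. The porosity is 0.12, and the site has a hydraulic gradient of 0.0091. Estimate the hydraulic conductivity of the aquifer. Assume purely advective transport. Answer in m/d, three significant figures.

2.63 m/d

t = 1.91 years = 697.2 d
v = L / t = 139 / 697.2 = 0.1994 m/d
K = v · n / i = 0.1994 × 0.12 / 0.0091 = 2.63 m/d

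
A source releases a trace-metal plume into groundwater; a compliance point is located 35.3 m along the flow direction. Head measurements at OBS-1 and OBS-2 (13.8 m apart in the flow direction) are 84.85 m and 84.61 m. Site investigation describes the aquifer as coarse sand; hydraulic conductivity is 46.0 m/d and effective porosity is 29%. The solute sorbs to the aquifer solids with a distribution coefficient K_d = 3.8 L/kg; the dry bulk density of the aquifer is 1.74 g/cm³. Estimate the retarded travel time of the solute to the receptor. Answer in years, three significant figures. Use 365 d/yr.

0.834 years

Hydraulic gradient i = (84.85 − 84.61) / 13.8 = 0.24 / 13.8 = 0.01739
q = Ki = 46.0 × 0.01739 = 0.8000 m/d
Average linear velocity = 0.8000 / 0.29 = 2.759 m/d
Retardation R = 1 + ρ_b·K_d/n = 1 + 1.74×3.8/0.29 = 23.80
Contaminant velocity v_c = v/R = 2.759/23.80 = 0.1159 m/d
t = L/v_c = 35.3/0.1159 = 304.6 d
   = 304.6/365 = 0.834 yr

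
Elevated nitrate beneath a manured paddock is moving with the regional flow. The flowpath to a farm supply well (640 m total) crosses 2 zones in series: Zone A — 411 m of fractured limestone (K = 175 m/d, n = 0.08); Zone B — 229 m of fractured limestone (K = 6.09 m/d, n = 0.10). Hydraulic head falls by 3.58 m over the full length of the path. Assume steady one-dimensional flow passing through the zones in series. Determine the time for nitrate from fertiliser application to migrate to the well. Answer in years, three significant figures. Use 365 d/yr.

Continuity: the same q passes through each zone, so ΔH = q·Σ(L_j/K_j) — the zones act as resistances in series.
Σ(L/K) = 411/175 + 229/6.09 = 2.349 + 37.60 = 39.95 d
q = ΔH / Σ(L/K) = 3.58 / 39.95 = 0.08961 m/d (same in every zone)
Zone A: v = q/n = 0.08961/0.08 = 1.120 m/d → t_A = 411/1.120 = 366.9 d
Zone B: v = q/n = 0.08961/0.10 = 0.8961 m/d → t_B = 229/0.8961 = 255.6 d
Total t = 366.9 + 255.6 = 622.5 d
   = 622.5 / 365 = 1.71 yr

1.71 years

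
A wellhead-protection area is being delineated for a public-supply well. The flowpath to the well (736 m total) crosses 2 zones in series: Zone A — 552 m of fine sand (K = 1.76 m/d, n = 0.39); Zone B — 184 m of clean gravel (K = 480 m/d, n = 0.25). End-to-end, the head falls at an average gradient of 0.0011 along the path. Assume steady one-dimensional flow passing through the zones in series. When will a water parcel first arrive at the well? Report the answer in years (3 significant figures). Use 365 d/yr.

Continuity: the same q passes through each zone, so ΔH = q·Σ(L_j/K_j) — the zones act as resistances in series.
Σ(L/K) = 552/1.76 + 184/480 = 313.6 + 0.3833 = 314.0 d
K_eq = L_total / Σ(L/K) = 736 / 314.0 = 2.344 m/d
q = K_eq · i = 2.344 × 0.0011 = 0.002578 m/d (same in every zone)
Zone A: v = q/n = 0.002578/0.39 = 0.006611 m/d → t_A = 552/0.006611 = 83500 d
Zone B: v = q/n = 0.002578/0.25 = 0.01031 m/d → t_B = 184/0.01031 = 17840 d
Total t = 83500 + 17840 = 101300 d
   = 101300 / 365 = 278 yr

278 years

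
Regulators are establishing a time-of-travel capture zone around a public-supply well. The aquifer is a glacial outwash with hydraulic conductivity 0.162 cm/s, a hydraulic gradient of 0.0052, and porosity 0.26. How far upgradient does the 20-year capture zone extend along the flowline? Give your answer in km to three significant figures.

K = 0.162 cm/s × 864 = 140.0 m/d
Specific discharge q = 140.0 × 0.0052 = 0.7278 m/d
Seepage velocity v = q / n = 0.7278 / 0.26 = 2.799 m/d
T = 20 yr × 365 = 7300 d
L = v × T = 2.799 × 7300 = 20440 m
   = 20.4 km

20.4 km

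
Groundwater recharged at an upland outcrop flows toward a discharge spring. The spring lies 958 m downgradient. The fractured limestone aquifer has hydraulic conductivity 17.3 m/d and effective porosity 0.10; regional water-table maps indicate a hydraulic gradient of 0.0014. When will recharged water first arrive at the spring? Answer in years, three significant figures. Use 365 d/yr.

10.8 years

q = Ki = 17.3 × 0.0014 = 0.02422 m/d
v = Ki/n = 17.3·0.0014/0.10 = 0.2422 m/d
t = L / v = 958 / 0.2422 = 3955 d
   = 3955 / 365 = 10.8 yr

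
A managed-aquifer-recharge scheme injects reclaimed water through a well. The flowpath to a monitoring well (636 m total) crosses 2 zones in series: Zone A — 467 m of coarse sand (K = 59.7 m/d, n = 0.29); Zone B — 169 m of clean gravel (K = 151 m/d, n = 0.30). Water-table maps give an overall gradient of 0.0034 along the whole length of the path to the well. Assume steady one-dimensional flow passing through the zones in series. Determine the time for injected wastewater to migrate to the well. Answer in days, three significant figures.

770 days

For zones in series the flux q is common to all zones; the equivalent conductivity is the harmonic (thickness-weighted) mean, K_eq = L_total / Σ(L_j/K_j).
Σ(L/K) = 467/59.7 + 169/151 = 7.822 + 1.119 = 8.942 d
K_eq = L_total / Σ(L/K) = 636 / 8.942 = 71.13 m/d
q = K_eq · i = 71.13 × 0.0034 = 0.2418 m/d (same in every zone)
Zone A: v = q/n = 0.2418/0.29 = 0.8339 m/d → t_A = 467/0.8339 = 560.0 d
Zone B: v = q/n = 0.2418/0.30 = 0.8061 m/d → t_B = 169/0.8061 = 209.6 d
Total t = 560.0 + 209.6 = 769.7 d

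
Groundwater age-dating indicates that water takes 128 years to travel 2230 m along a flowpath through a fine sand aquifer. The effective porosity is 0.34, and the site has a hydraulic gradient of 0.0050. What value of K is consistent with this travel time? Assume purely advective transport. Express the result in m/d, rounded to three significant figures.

t = 128 years = 46720 d
v = L / t = 2230 / 46720 = 0.04773 m/d
K = v · n / i = 0.04773 × 0.34 / 0.0050 = 3.25 m/d

3.25 m/d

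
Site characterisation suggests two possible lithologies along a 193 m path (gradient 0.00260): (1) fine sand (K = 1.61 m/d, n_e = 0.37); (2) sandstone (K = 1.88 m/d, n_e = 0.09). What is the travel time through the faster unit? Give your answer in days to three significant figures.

Unit 1 (fine sand): v = 1.61×0.0026/0.37 = 0.01131 m/d, t = 193/0.01131 = 17060 d
Unit 2 (sandstone): v = 1.88×0.0026/0.09 = 0.05431 m/d, t = 193/0.05431 = 3554 d
Faster unit: t = 3550 d

3550 days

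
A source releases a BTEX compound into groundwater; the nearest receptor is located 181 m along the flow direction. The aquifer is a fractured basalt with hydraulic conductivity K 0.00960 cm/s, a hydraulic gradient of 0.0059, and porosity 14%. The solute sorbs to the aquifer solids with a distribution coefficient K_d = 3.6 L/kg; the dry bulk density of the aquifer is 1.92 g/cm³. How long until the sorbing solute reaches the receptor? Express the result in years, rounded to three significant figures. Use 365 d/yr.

71.5 years

K = 0.00960 cm/s × 864 = 8.294 m/d
Specific discharge q = 8.294 × 0.0059 = 0.04894 m/d
Seepage velocity v = q / n = 0.04894 / 0.14 = 0.3495 m/d
Retardation R = 1 + ρ_b·K_d/n = 1 + 1.92×3.6/0.14 = 50.37
Contaminant velocity v_c = v/R = 0.3495/50.37 = 0.006939 m/d
t = L/v_c = 181/0.006939 = 26080 d
   = 26080/365 = 71.5 yr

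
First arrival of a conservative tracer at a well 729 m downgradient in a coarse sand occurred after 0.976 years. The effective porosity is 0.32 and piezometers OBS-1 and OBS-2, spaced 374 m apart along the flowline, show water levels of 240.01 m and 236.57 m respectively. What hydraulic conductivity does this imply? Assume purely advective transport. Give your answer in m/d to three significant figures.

71.2 m/d

Hydraulic gradient i = (240.01 − 236.57) / 374 = 3.44 / 374 = 0.009198
t = 0.976 years = 356.2 d
v = L / t = 729 / 356.2 = 2.046 m/d
K = v · n / i = 2.046 × 0.32 / 0.009198 = 71.2 m/d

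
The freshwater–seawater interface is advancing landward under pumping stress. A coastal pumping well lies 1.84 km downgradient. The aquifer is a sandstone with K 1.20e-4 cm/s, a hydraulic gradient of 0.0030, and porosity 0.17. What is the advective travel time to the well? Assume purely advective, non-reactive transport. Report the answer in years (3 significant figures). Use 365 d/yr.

K = 1.20e-4 cm/s × 864 = 0.1037 m/d
Specific discharge q = 0.1037 × 0.0030 = 3.110e-4 m/d
Seepage velocity v = q / n = 3.110e-4 / 0.17 = 0.001830 m/d
L = 1.84 km = 1840 m
t = L / v = 1840 / 0.001830 = 1.006e6 d
   = 1.006e6 / 365 = 2760 yr

2760 years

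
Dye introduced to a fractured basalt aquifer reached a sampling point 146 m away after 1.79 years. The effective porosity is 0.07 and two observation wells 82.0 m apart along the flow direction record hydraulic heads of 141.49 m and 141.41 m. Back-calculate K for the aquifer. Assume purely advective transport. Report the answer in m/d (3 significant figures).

Hydraulic gradient i = (141.49 − 141.41) / 82.0 = 0.08 / 82.0 = 9.756e-4
t = 1.79 years = 653.4 d
v = L / t = 146 / 653.4 = 0.2235 m/d
K = v · n / i = 0.2235 × 0.07 / 9.756e-4 = 16.0 m/d

16.0 m/d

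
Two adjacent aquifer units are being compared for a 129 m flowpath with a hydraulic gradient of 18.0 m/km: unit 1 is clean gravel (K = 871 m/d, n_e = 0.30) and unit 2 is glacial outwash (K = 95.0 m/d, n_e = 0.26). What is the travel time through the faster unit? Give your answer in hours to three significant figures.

59.2 hours

Unit 1 (clean gravel): v = 871×0.018/0.30 = 52.26 m/d, t = 129/52.26 = 2.468 d
Unit 2 (glacial outwash): v = 95.0×0.018/0.26 = 6.577 m/d, t = 129/6.577 = 19.61 d
Faster: 2.468 d × 24 = 59.2 h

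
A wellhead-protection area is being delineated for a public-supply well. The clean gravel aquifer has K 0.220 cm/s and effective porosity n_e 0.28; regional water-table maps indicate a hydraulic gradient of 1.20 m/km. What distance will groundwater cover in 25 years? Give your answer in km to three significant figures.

K = 0.220 cm/s × 864 = 190.1 m/d
q = Ki = 190.1 × 0.0012 = 0.2281 m/d
Seepage velocity v = q / n = 0.2281 / 0.28 = 0.8146 m/d
T = 25 yr × 365 = 9125 d
L = v × T = 0.8146 × 9125 = 7433 m
   = 7.43 km

7.43 km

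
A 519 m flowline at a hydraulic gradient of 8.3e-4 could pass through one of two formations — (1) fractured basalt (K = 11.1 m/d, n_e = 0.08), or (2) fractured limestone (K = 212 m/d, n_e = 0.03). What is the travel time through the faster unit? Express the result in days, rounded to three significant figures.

88.5 days

Unit 1 (fractured basalt): v = 11.1×8.3e-4/0.08 = 0.1152 m/d, t = 519/0.1152 = 4507 d
Unit 2 (fractured limestone): v = 212×8.3e-4/0.03 = 5.865 m/d, t = 519/5.865 = 88.49 d
Faster unit: t = 88.5 d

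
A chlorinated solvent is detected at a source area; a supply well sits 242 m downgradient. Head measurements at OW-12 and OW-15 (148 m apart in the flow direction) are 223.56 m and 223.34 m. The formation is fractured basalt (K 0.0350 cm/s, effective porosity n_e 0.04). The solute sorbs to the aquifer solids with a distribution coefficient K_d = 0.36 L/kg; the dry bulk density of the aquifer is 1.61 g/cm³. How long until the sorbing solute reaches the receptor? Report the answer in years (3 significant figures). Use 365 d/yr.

9.14 years

Hydraulic gradient i = (223.56 − 223.34) / 148 = 0.22 / 148 = 0.001486
K = 0.0350 cm/s × 864 = 30.24 m/d
Specific discharge q = 30.24 × 0.001486 = 0.04495 m/d
Seepage velocity v = q / n = 0.04495 / 0.04 = 1.124 m/d
Retardation R = 1 + ρ_b·K_d/n = 1 + 1.61×0.36/0.04 = 15.49
Contaminant velocity v_c = v/R = 1.124/15.49 = 0.07255 m/d
t = L/v_c = 242/0.07255 = 3336 d
   = 3336/365 = 9.14 yr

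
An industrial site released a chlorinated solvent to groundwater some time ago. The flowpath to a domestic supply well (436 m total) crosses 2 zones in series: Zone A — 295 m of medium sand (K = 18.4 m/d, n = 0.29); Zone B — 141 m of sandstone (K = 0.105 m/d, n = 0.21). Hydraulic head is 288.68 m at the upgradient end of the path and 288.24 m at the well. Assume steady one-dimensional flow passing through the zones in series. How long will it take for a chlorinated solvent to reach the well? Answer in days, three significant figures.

Total head drop ΔH = 288.68 − 288.24 = 0.44 m
Continuity: the same q passes through each zone, so ΔH = q·Σ(L_j/K_j) — the zones act as resistances in series.
Σ(L/K) = 295/18.4 + 141/0.105 = 16.03 + 1343 = 1359 d
q = ΔH / Σ(L/K) = 0.44 / 1359 = 3.238e-4 m/d (same in every zone)
Zone A: v = q/n = 3.238e-4/0.29 = 0.001117 m/d → t_A = 295/0.001117 = 264200 d
Zone B: v = q/n = 3.238e-4/0.21 = 0.001542 m/d → t_B = 141/0.001542 = 91450 d
Total t = 264200 + 91450 = 355700 d

356000 days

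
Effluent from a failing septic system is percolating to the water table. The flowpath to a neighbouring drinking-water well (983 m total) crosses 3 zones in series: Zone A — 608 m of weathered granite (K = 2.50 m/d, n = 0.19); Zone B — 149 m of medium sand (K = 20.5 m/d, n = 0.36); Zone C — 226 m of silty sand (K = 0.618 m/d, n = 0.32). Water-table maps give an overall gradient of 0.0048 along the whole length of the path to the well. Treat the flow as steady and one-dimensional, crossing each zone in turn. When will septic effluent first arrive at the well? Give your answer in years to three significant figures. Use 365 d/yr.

86.4 years

For zones in series the flux q is common to all zones; the equivalent conductivity is the harmonic (thickness-weighted) mean, K_eq = L_total / Σ(L_j/K_j).
Σ(L/K) = 608/2.50 + 149/20.5 + 226/0.618 = 243.2 + 7.268 + 365.7 = 616.2 d
K_eq = L_total / Σ(L/K) = 983 / 616.2 = 1.595 m/d
q = K_eq · i = 1.595 × 0.0048 = 0.007658 m/d (same in every zone)
Zone A: v = q/n = 0.007658/0.19 = 0.04030 m/d → t_A = 608/0.04030 = 15090 d
Zone B: v = q/n = 0.007658/0.36 = 0.02127 m/d → t_B = 149/0.02127 = 7005 d
Zone C: v = q/n = 0.007658/0.32 = 0.02393 m/d → t_C = 226/0.02393 = 9444 d
Total t = 15090 + 7005 + 9444 = 31530 d
   = 31530 / 365 = 86.4 yr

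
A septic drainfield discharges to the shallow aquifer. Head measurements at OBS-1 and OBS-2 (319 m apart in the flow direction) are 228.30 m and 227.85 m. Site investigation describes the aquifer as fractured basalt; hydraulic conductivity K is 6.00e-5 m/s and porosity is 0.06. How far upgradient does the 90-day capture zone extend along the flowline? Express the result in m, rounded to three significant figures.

11.0 m

Hydraulic gradient i = (228.30 − 227.85) / 319 = 0.45 / 319 = 0.001411
K = 6.00e-5 m/s × 86400 s/d = 5.184 m/d
q = Ki = 5.184 × 0.001411 = 0.007313 m/d
Seepage velocity v = q / n = 0.007313 / 0.06 = 0.1219 m/d
L = v × T = 0.1219 × 90 = 10.97 m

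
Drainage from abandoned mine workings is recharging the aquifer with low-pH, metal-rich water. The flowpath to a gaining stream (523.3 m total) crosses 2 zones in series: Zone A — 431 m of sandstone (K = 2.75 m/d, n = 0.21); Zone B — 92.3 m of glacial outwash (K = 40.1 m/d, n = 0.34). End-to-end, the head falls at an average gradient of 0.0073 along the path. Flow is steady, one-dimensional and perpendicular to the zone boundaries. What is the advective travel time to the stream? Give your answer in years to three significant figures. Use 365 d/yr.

13.9 years

Continuity: the same q passes through each zone, so ΔH = q·Σ(L_j/K_j) — the zones act as resistances in series.
Σ(L/K) = 431/2.75 + 92.3/40.1 = 156.7 + 2.302 = 159.0 d
K_eq = L_total / Σ(L/K) = 523.3 / 159.0 = 3.291 m/d
q = K_eq · i = 3.291 × 0.0073 = 0.02402 m/d (same in every zone)
Zone A: v = q/n = 0.02402/0.21 = 0.1144 m/d → t_A = 431/0.1144 = 3768 d
Zone B: v = q/n = 0.02402/0.34 = 0.07065 m/d → t_B = 92.3/0.07065 = 1306 d
Total t = 3768 + 1306 = 5074 d
   = 5074 / 365 = 13.9 yr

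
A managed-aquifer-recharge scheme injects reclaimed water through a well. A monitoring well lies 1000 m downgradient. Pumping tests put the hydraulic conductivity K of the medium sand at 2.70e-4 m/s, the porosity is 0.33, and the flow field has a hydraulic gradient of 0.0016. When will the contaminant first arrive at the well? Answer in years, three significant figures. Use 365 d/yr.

K = 2.70e-4 m/s × 86400 s/d = 23.33 m/d
q = Ki = 23.33 × 0.0016 = 0.03732 m/d
Seepage velocity v = q / n = 0.03732 / 0.33 = 0.1131 m/d
t = L / v = 1000 / 0.1131 = 8841 d
   = 8841 / 365 = 24.2 yr

24.2 years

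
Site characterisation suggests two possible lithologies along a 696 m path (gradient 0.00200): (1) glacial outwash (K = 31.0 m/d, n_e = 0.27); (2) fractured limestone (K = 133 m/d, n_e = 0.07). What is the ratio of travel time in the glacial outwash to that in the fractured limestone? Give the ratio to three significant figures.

16.5

Unit 1 (glacial outwash): v = 31.0×0.0020/0.27 = 0.2296 m/d, t = 696/0.2296 = 3031 d
Unit 2 (fractured limestone): v = 133×0.0020/0.07 = 3.800 m/d, t = 696/3.800 = 183.2 d
t(glacial outwash) / t(fractured limestone) = 3031/183.2 = 16.5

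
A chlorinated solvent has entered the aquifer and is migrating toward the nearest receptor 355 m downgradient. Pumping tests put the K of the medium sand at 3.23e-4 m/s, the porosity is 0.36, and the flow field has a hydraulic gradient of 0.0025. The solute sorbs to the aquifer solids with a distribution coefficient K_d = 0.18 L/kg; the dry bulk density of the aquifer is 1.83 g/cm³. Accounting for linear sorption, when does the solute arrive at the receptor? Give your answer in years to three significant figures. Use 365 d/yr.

9.61 years

K = 3.23e-4 m/s × 86400 s/d = 27.91 m/d
Specific discharge q = 27.91 × 0.0025 = 0.06977 m/d
Seepage velocity v = q / n = 0.06977 / 0.36 = 0.1938 m/d
Retardation R = 1 + ρ_b·K_d/n = 1 + 1.83×0.18/0.36 = 1.915
Contaminant velocity v_c = v/R = 0.1938/1.915 = 0.1012 m/d
t = L/v_c = 355/0.1012 = 3508 d
   = 3508/365 = 9.61 yr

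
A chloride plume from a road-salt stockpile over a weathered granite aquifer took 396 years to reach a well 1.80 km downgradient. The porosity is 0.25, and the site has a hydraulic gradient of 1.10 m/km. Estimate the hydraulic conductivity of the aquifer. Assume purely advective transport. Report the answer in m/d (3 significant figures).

2.83 m/d

t = 396 years = 144500 d
L = 1.80 km = 1800 m
v = L / t = 1800 / 144500 = 0.01245 m/d
K = v · n / i = 0.01245 × 0.25 / 0.0011 = 2.83 m/d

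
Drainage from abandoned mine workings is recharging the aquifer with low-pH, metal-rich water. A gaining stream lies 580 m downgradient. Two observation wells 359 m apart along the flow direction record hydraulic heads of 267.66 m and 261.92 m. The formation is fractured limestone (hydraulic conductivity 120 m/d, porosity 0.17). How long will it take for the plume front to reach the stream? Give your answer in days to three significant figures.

Hydraulic gradient i = (267.66 − 261.92) / 359 = 5.74 / 359 = 0.01599
Darcy flux q = K·i = 120 × 0.01599 = 1.919 m/d
Average linear velocity = 1.919 / 0.17 = 11.29 m/d
t = L / v = 580 / 11.29 = 51.39 d

51.4 days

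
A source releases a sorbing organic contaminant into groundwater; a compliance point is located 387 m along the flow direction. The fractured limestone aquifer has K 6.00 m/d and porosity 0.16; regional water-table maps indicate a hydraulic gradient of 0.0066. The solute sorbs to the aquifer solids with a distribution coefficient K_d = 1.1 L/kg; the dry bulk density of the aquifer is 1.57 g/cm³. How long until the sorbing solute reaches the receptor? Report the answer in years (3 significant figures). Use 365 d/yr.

50.5 years

Darcy flux q = K·i = 6.00 × 0.0066 = 0.03960 m/d
v = Ki/n = 6.00·0.0066/0.16 = 0.2475 m/d
Retardation R = 1 + ρ_b·K_d/n = 1 + 1.57×1.1/0.16 = 11.79
Contaminant velocity v_c = v/R = 0.2475/11.79 = 0.02099 m/d
t = L/v_c = 387/0.02099 = 18440 d
   = 18440/365 = 50.5 yr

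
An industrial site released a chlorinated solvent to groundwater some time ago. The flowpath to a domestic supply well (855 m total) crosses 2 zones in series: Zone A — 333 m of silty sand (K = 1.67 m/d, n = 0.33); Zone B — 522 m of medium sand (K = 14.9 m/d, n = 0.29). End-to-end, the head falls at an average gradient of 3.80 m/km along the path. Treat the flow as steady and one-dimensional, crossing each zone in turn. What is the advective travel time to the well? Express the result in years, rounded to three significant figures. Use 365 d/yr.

51.6 years

For zones in series the flux q is common to all zones; the equivalent conductivity is the harmonic (thickness-weighted) mean, K_eq = L_total / Σ(L_j/K_j).
Σ(L/K) = 333/1.67 + 522/14.9 = 199.4 + 35.03 = 234.4 d
K_eq = L_total / Σ(L/K) = 855 / 234.4 = 3.647 m/d
q = K_eq · i = 3.647 × 0.0038 = 0.01386 m/d (same in every zone)
Zone A: v = q/n = 0.01386/0.33 = 0.04200 m/d → t_A = 333/0.04200 = 7929 d
Zone B: v = q/n = 0.01386/0.29 = 0.04779 m/d → t_B = 522/0.04779 = 10920 d
Total t = 7929 + 10920 = 18850 d
   = 18850 / 365 = 51.6 yr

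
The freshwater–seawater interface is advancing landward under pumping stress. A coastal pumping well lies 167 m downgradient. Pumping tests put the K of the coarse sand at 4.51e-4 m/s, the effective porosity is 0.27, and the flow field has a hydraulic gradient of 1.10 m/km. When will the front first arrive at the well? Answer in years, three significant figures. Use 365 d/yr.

K = 4.51e-4 m/s × 86400 s/d = 38.97 m/d
Specific discharge q = 38.97 × 0.0011 = 0.04286 m/d
v = Ki/n = 38.97·0.0011/0.27 = 0.1588 m/d
t = L / v = 167 / 0.1588 = 1052 d
   = 1052 / 365 = 2.88 yr

2.88 years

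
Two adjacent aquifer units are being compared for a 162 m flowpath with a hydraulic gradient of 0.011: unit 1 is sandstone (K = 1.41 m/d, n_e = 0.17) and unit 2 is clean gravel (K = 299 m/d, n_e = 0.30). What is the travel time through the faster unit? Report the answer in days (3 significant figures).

Unit 1 (sandstone): v = 1.41×0.011/0.17 = 0.09124 m/d, t = 162/0.09124 = 1776 d
Unit 2 (clean gravel): v = 299×0.011/0.30 = 10.96 m/d, t = 162/10.96 = 14.78 d
Faster unit: t = 14.8 d

14.8 days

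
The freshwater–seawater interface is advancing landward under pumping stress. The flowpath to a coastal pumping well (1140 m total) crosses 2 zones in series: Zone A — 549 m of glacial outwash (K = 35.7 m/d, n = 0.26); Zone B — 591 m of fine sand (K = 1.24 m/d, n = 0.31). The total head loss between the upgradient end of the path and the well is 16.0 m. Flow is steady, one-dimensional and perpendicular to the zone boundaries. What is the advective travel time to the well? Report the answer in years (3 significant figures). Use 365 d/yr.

27.5 years

Steady 1-D flow in series ⇒ the Darcy flux q is identical in every zone and the zone head losses add (resistances L/K in series).
Σ(L/K) = 549/35.7 + 591/1.24 = 15.38 + 476.6 = 492.0 d
q = ΔH / Σ(L/K) = 16.0 / 492.0 = 0.03252 m/d (same in every zone)
Zone A: v = q/n = 0.03252/0.26 = 0.1251 m/d → t_A = 549/0.1251 = 4389 d
Zone B: v = q/n = 0.03252/0.31 = 0.1049 m/d → t_B = 591/0.1049 = 5634 d
Total t = 4389 + 5634 = 10020 d
   = 10020 / 365 = 27.5 yr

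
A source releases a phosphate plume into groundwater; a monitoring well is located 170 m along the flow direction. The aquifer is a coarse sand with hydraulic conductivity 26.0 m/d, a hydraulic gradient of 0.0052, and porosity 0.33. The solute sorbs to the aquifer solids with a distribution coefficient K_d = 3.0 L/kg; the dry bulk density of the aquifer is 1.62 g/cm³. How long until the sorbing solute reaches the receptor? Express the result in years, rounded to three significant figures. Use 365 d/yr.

17.9 years

Specific discharge q = 26.0 × 0.0052 = 0.1352 m/d
Average linear velocity = 0.1352 / 0.33 = 0.4097 m/d
Retardation R = 1 + ρ_b·K_d/n = 1 + 1.62×3.0/0.33 = 15.73
Contaminant velocity v_c = v/R = 0.4097/15.73 = 0.02605 m/d
t = L/v_c = 170/0.02605 = 6526 d
   = 6526/365 = 17.9 yr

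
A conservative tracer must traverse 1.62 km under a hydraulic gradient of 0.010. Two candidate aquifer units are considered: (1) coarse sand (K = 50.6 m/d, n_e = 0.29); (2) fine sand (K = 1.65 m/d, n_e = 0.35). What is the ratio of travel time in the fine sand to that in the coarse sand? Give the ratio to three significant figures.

37.0

Unit 1 (coarse sand): v = 50.6×0.010/0.29 = 1.745 m/d, t = 1620/1.745 = 928.5 d
Unit 2 (fine sand): v = 1.65×0.010/0.35 = 0.04714 m/d, t = 1620/0.04714 = 34360 d
t(fine sand) / t(coarse sand) = 34360/928.5 = 37.0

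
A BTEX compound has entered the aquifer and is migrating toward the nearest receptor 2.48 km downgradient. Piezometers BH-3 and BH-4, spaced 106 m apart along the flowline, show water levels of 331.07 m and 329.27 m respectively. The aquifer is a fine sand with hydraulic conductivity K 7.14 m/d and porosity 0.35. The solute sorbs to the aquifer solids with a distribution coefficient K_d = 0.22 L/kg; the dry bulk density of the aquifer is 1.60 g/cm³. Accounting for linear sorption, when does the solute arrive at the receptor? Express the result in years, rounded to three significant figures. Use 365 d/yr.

39.3 years

Hydraulic gradient i = (331.07 − 329.27) / 106 = 1.80 / 106 = 0.01698
Darcy flux q = K·i = 7.14 × 0.01698 = 0.1212 m/d
v = Ki/n = 7.14·0.01698/0.35 = 0.3464 m/d
Retardation R = 1 + ρ_b·K_d/n = 1 + 1.60×0.22/0.35 = 2.006
Contaminant velocity v_c = v/R = 0.3464/2.006 = 0.1727 m/d
L = 2.48 km = 2480 m
t = L/v_c = 2480/0.1727 = 14360 d
   = 14360/365 = 39.3 yr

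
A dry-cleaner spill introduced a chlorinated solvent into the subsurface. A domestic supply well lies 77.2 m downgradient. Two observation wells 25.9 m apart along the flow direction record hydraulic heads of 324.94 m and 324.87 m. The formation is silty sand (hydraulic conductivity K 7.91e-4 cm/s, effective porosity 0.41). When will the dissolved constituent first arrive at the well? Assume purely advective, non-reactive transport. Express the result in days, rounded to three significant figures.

17100 days

Hydraulic gradient i = (324.94 − 324.87) / 25.9 = 0.07 / 25.9 = 0.002703
K = 7.91e-4 cm/s × 864 = 0.6834 m/d
Specific discharge q = 0.6834 × 0.002703 = 0.001847 m/d
v = Ki/n = 0.6834·0.002703/0.41 = 0.004505 m/d
t = L / v = 77.2 / 0.004505 = 17140 d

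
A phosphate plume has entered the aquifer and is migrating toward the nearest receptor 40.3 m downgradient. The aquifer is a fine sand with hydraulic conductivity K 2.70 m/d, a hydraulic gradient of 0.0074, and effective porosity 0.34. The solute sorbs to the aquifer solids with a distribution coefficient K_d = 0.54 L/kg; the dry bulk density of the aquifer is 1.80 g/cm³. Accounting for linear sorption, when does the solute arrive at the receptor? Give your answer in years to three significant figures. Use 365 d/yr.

Specific discharge q = 2.70 × 0.0074 = 0.01998 m/d
v = Ki/n = 2.70·0.0074/0.34 = 0.05876 m/d
Retardation R = 1 + ρ_b·K_d/n = 1 + 1.80×0.54/0.34 = 3.859
Contaminant velocity v_c = v/R = 0.05876/3.859 = 0.01523 m/d
t = L/v_c = 40.3/0.01523 = 2646 d
   = 2646/365 = 7.25 yr

7.25 years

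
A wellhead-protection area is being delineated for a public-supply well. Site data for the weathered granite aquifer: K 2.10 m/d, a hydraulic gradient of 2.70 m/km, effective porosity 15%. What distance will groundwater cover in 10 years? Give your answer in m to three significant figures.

138 m

Specific discharge q = 2.10 × 0.0027 = 0.005670 m/d
Seepage velocity v = q / n = 0.005670 / 0.15 = 0.03780 m/d
T = 10 yr × 365 = 3650 d
L = v × T = 0.03780 × 3650 = 138.0 m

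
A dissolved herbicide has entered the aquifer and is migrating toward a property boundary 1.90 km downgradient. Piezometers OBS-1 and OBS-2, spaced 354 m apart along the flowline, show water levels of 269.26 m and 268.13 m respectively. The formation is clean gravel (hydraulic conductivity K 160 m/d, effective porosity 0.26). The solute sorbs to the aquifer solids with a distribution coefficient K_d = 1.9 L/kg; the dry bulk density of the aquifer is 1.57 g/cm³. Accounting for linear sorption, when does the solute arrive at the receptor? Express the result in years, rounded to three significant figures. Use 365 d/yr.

33.1 years

Hydraulic gradient i = (269.26 − 268.13) / 354 = 1.13 / 354 = 0.003192
q = Ki = 160 × 0.003192 = 0.5107 m/d
Seepage velocity v = q / n = 0.5107 / 0.26 = 1.964 m/d
Retardation R = 1 + ρ_b·K_d/n = 1 + 1.57×1.9/0.26 = 12.47
Contaminant velocity v_c = v/R = 1.964/12.47 = 0.1575 m/d
L = 1.90 km = 1900 m
t = L/v_c = 1900/0.1575 = 12060 d
   = 12060/365 = 33.1 yr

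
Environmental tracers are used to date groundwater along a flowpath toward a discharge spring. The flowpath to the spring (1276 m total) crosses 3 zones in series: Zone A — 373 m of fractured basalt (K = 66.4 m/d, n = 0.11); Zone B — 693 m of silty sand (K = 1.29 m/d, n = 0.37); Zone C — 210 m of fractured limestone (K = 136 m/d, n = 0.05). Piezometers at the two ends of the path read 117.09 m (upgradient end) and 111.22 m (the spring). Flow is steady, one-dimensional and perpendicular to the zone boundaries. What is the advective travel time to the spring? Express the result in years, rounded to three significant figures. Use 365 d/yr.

Total head drop ΔH = 117.09 − 111.22 = 5.87 m
Steady 1-D flow in series ⇒ the Darcy flux q is identical in every zone and the zone head losses add (resistances L/K in series).
Σ(L/K) = 373/66.4 + 693/1.29 + 210/136 = 5.617 + 537.2 + 1.544 = 544.4 d
q = ΔH / Σ(L/K) = 5.87 / 544.4 = 0.01078 m/d (same in every zone)
Zone A: v = q/n = 0.01078/0.11 = 0.09803 m/d → t_A = 373/0.09803 = 3805 d
Zone B: v = q/n = 0.01078/0.37 = 0.02914 m/d → t_B = 693/0.02914 = 23780 d
Zone C: v = q/n = 0.01078/0.05 = 0.2157 m/d → t_C = 210/0.2157 = 973.7 d
Total t = 3805 + 23780 + 973.7 = 28560 d
   = 28560 / 365 = 78.2 yr

78.2 years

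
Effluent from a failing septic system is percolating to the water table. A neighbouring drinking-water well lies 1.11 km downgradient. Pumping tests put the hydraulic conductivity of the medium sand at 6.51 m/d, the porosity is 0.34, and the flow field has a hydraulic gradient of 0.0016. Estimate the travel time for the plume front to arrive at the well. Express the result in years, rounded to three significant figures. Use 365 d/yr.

99.3 years

Specific discharge q = 6.51 × 0.0016 = 0.01042 m/d
Seepage velocity v = q / n = 0.01042 / 0.34 = 0.03064 m/d
L = 1.11 km = 1110 m
t = L / v = 1110 / 0.03064 = 36230 d
   = 36230 / 365 = 99.3 yr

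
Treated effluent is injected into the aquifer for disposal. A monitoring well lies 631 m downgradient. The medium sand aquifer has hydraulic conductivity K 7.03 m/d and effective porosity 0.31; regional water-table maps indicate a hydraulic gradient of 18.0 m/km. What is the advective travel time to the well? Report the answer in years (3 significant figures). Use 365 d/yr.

Darcy flux q = K·i = 7.03 × 0.018 = 0.1265 m/d
Average linear velocity = 0.1265 / 0.31 = 0.4082 m/d
t = L / v = 631 / 0.4082 = 1546 d
   = 1546 / 365 = 4.24 yr

4.24 years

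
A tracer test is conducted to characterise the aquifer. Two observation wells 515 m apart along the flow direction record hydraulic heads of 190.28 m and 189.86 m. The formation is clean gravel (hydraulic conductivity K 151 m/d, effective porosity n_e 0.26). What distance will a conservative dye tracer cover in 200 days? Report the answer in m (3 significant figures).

94.7 m

Hydraulic gradient i = (190.28 − 189.86) / 515 = 0.42 / 515 = 8.155e-4
Darcy flux q = K·i = 151 × 8.155e-4 = 0.1231 m/d
v = Ki/n = 151·8.155e-4/0.26 = 0.4736 m/d
L = v × T = 0.4736 × 200 = 94.73 m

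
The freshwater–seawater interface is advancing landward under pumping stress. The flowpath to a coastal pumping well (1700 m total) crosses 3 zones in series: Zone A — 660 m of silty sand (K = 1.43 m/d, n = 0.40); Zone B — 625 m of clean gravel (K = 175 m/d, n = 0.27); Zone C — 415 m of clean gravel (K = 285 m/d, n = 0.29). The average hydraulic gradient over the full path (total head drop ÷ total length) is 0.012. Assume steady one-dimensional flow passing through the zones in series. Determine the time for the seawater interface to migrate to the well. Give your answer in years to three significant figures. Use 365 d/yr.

34.7 years

Continuity: the same q passes through each zone, so ΔH = q·Σ(L_j/K_j) — the zones act as resistances in series.
Σ(L/K) = 660/1.43 + 625/175 + 415/285 = 461.5 + 3.571 + 1.456 = 466.6 d
K_eq = L_total / Σ(L/K) = 1700 / 466.6 = 3.644 m/d
q = K_eq · i = 3.644 × 0.012 = 0.04372 m/d (same in every zone)
Zone A: v = q/n = 0.04372/0.40 = 0.1093 m/d → t_A = 660/0.1093 = 6038 d
Zone B: v = q/n = 0.04372/0.27 = 0.1619 m/d → t_B = 625/0.1619 = 3859 d
Zone C: v = q/n = 0.04372/0.29 = 0.1508 m/d → t_C = 415/0.1508 = 2753 d
Total t = 6038 + 3859 + 2753 = 12650 d
   = 12650 / 365 = 34.7 yr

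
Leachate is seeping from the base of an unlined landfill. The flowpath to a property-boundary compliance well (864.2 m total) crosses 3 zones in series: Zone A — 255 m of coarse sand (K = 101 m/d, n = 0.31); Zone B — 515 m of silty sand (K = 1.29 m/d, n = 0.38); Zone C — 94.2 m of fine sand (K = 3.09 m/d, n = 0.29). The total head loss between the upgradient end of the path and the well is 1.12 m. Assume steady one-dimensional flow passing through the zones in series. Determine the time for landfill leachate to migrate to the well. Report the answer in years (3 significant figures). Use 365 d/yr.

Continuity: the same q passes through each zone, so ΔH = q·Σ(L_j/K_j) — the zones act as resistances in series.
Σ(L/K) = 255/101 + 515/1.29 + 94.2/3.09 = 2.525 + 399.2 + 30.49 = 432.2 d
q = ΔH / Σ(L/K) = 1.12 / 432.2 = 0.002591 m/d (same in every zone)
Zone A: v = q/n = 0.002591/0.31 = 0.008359 m/d → t_A = 255/0.008359 = 30510 d
Zone B: v = q/n = 0.002591/0.38 = 0.006819 m/d → t_B = 515/0.006819 = 75530 d
Zone C: v = q/n = 0.002591/0.29 = 0.008935 m/d → t_C = 94.2/0.008935 = 10540 d
Total t = 30510 + 75530 + 10540 = 116600 d
   = 116600 / 365 = 319 yr

319 years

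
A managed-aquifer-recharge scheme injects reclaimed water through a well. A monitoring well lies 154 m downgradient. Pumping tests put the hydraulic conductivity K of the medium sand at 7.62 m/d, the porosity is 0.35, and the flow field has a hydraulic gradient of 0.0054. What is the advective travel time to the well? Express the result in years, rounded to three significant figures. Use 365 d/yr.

Specific discharge q = 7.62 × 0.0054 = 0.04115 m/d
v = Ki/n = 7.62·0.0054/0.35 = 0.1176 m/d
t = L / v = 154 / 0.1176 = 1310 d
   = 1310 / 365 = 3.59 yr

3.59 years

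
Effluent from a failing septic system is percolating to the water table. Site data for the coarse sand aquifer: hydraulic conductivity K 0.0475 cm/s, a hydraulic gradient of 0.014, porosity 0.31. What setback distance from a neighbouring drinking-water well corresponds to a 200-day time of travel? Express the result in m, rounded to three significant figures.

371 m

K = 0.0475 cm/s × 864 = 41.04 m/d
q = Ki = 41.04 × 0.014 = 0.5746 m/d
v = Ki/n = 41.04·0.014/0.31 = 1.853 m/d
L = v × T = 1.853 × 200 = 370.7 m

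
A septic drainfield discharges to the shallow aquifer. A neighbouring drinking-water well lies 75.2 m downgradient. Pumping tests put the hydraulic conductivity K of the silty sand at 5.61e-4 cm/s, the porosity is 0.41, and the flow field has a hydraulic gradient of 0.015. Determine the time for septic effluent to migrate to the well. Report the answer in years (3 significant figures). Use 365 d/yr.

K = 5.61e-4 cm/s × 864 = 0.4847 m/d
Darcy flux q = K·i = 0.4847 × 0.015 = 0.007271 m/d
Average linear velocity = 0.007271 / 0.41 = 0.01773 m/d
t = L / v = 75.2 / 0.01773 = 4241 d
   = 4241 / 365 = 11.6 yr

11.6 years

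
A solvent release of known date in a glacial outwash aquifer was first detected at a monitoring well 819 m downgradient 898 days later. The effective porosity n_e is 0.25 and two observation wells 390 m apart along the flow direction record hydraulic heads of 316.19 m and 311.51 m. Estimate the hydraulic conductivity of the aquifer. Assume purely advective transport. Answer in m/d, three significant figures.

Hydraulic gradient i = (316.19 − 311.51) / 390 = 4.68 / 390 = 0.01200
v = L / t = 819 / 898 = 0.9120 m/d
K = v · n / i = 0.9120 × 0.25 / 0.01200 = 19.0 m/d

19.0 m/d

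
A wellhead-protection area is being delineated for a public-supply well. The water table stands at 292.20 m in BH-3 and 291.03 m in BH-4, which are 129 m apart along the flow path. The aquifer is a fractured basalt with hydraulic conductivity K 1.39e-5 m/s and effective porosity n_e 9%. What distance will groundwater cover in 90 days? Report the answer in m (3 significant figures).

Hydraulic gradient i = (292.20 − 291.03) / 129 = 1.17 / 129 = 0.009070
K = 1.39e-5 m/s × 86400 s/d = 1.201 m/d
Specific discharge q = 1.201 × 0.009070 = 0.01089 m/d
Average linear velocity = 0.01089 / 0.09 = 0.1210 m/d
L = v × T = 0.1210 × 90 = 10.89 m

10.9 m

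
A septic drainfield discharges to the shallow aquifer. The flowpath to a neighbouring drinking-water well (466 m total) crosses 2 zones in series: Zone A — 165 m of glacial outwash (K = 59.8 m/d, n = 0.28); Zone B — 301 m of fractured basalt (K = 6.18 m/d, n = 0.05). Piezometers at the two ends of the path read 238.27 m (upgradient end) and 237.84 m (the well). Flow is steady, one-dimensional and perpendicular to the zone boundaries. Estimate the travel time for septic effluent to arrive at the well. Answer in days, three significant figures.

Total head drop ΔH = 238.27 − 237.84 = 0.43 m
Steady 1-D flow in series ⇒ the Darcy flux q is identical in every zone and the zone head losses add (resistances L/K in series).
Σ(L/K) = 165/59.8 + 301/6.18 = 2.759 + 48.71 = 51.46 d
q = ΔH / Σ(L/K) = 0.43 / 51.46 = 0.008355 m/d (same in every zone)
Zone A: v = q/n = 0.008355/0.28 = 0.02984 m/d → t_A = 165/0.02984 = 5529 d
Zone B: v = q/n = 0.008355/0.05 = 0.1671 m/d → t_B = 301/0.1671 = 1801 d
Total t = 5529 + 1801 = 7331 d

7330 days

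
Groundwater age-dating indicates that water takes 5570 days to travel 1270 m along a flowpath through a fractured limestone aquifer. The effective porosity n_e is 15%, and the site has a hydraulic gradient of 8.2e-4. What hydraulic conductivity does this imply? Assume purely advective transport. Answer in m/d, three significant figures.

41.7 m/d

v = L / t = 1270 / 5570 = 0.2280 m/d
K = v · n / i = 0.2280 × 0.15 / 8.2e-4 = 41.7 m/d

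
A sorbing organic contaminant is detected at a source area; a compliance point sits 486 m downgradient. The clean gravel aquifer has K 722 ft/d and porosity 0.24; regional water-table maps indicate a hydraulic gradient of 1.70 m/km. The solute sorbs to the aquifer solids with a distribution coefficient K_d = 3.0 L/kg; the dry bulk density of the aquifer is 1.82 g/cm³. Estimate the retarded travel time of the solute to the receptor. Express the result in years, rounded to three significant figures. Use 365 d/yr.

20.3 years

K = 722 ft/d × 0.3048 = 220.1 m/d
q = Ki = 220.1 × 0.0017 = 0.3741 m/d
Average linear velocity = 0.3741 / 0.24 = 1.559 m/d
Retardation R = 1 + ρ_b·K_d/n = 1 + 1.82×3.0/0.24 = 23.75
Contaminant velocity v_c = v/R = 1.559/23.75 = 0.06563 m/d
t = L/v_c = 486/0.06563 = 7405 d
   = 7405/365 = 20.3 yr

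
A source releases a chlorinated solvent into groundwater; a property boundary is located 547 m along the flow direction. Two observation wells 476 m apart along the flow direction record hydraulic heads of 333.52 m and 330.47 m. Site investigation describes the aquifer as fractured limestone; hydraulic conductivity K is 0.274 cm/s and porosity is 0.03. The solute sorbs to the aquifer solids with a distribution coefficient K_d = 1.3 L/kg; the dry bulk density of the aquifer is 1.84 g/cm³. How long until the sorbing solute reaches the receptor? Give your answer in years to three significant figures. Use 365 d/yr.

Hydraulic gradient i = (333.52 − 330.47) / 476 = 3.05 / 476 = 0.006408
K = 0.274 cm/s × 864 = 236.7 m/d
q = Ki = 236.7 × 0.006408 = 1.517 m/d
Average linear velocity = 1.517 / 0.03 = 50.56 m/d
Retardation R = 1 + ρ_b·K_d/n = 1 + 1.84×1.3/0.03 = 80.73
Contaminant velocity v_c = v/R = 50.56/80.73 = 0.6263 m/d
t = L/v_c = 547/0.6263 = 873.4 d
   = 873.4/365 = 2.39 yr

2.39 years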